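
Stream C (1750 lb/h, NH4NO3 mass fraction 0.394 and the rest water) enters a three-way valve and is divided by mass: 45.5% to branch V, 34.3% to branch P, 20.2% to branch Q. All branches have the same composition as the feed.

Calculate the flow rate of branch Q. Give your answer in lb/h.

Branch Q flow = 0.202×1750 = 353.5 lb/h.

353.5 lb/h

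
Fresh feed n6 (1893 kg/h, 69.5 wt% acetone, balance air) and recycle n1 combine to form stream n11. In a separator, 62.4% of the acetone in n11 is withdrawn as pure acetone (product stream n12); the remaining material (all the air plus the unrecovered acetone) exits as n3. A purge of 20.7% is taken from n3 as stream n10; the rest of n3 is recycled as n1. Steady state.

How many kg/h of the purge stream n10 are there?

air enters only via n6 and leaves only via the purge: 1893×0.305 = 0.207×(air in n3), and the separator passes all air, so air in n11 = air in n3 = 2789.2 kg/h.
acetone in n11: m_A = 1893×0.695 + (1−0.207)·(1−0.624)·m_A, so m_A = 1315.6/0.7018 = 1874.6 kg/h.
n3 = (1−0.624)×1874.6 + 2789.2 = 3494 kg/h.
Purge n10 = 0.207×3494 = 723.27 kg/h.

723.3 kg/h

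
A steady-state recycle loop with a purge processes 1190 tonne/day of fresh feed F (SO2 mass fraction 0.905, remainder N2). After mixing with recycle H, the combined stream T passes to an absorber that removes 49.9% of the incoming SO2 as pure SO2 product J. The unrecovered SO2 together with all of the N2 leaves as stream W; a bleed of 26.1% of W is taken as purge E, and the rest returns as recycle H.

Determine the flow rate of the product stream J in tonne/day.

SO2 in T: m_A = 1190×0.905 + (1−0.261)·(1−0.499)·m_A, so m_A = 1077/0.6298 = 1710.1 tonne/day.
Product J = 0.499×1710.1 = 853.34 tonne/day.

853.3 tonne/day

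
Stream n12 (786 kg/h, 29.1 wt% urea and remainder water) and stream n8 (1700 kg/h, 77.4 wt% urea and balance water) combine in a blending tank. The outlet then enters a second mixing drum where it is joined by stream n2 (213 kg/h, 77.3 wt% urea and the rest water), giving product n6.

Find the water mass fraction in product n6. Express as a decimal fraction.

0.367

Overall, product flow = 2699 kg/h.
water in = 786×0.709 + 1700×0.226 + 213×0.227 = 989.83 kg/h.
water fraction in n6 = 0.367.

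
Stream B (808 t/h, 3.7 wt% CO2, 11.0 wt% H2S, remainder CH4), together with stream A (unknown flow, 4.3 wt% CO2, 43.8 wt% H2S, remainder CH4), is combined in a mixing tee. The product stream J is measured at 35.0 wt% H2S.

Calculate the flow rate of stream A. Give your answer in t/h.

Let A be the unknown flow. Total out = 808 + A.
H2S balance: 88.88 + 0.438·A = 0.350·(808 + A)
(0.438 − 0.350)·A = 0.350×808 − 88.88 = 193.92
A = 193.92 / 0.088 = 2203.6 t/h

2204 t/h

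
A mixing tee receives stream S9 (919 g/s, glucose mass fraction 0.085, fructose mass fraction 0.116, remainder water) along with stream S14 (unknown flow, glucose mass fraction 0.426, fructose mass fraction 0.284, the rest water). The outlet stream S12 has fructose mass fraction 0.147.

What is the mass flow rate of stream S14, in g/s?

207.9 g/s

Let S14 be the unknown flow. Total out = 919 + S14.
fructose balance: 106.6 + 0.284·S14 = 0.147·(919 + S14)
(0.284 − 0.147)·S14 = 0.147×919 − 106.6 = 28.489
S14 = 28.489 / 0.137 = 207.95 g/s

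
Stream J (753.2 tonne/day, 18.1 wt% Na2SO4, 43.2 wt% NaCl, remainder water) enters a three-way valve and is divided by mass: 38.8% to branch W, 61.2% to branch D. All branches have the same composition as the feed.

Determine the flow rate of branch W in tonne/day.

Branch W flow = 0.388×753.2 = 292.24 tonne/day.

292.2 tonne/day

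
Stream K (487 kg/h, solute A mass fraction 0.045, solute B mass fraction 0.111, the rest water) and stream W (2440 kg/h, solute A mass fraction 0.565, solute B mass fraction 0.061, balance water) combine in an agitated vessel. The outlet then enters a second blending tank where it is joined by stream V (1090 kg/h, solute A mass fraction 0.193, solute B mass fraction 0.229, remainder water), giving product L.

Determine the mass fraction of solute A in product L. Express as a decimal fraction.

0.401

Overall, product flow = 4017 kg/h.
solute A in = 487×0.045 + 2440×0.565 + 1090×0.193 = 1610.9 kg/h.
solute A fraction in L = 0.401.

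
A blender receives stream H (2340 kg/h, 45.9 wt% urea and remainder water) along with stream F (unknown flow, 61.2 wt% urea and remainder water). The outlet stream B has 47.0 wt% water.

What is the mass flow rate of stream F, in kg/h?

2026 kg/h

Let F be the unknown flow. Total out = 2340 + F.
water balance: 1265.9 + 0.388·F = 0.470·(2340 + F)
(0.388 − 0.470)·F = 0.470×2340 − 1265.9 = -166.14
F = -166.14 / -0.082 = 2026.1 kg/h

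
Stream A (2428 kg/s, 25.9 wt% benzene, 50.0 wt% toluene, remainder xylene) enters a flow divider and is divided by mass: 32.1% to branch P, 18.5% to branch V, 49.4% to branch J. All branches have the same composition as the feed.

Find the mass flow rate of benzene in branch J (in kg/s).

310.7 kg/s

Branch J total = 0.494×2428 = 1199.4 kg/s.
benzene in J = 0.259×1199.4 = 310.65 kg/s.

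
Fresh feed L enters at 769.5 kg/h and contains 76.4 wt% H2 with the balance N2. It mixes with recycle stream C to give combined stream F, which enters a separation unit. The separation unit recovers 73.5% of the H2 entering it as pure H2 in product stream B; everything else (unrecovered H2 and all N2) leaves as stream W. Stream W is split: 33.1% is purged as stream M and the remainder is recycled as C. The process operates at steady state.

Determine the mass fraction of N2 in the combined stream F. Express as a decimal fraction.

N2 enters only via L and leaves only via the purge: 769.5×0.236 = 0.331×(N2 in W), and the separation unit passes all N2, so N2 in F = N2 in W = 548.65 kg/h.
H2 in F: m_A = 769.5×0.764 + (1−0.331)·(1−0.735)·m_A, so m_A = 587.9/0.8227 = 714.58 kg/h.
F = 714.58 + 548.65 = 1263.2 kg/h.
N2 fraction in F = 548.65/1263.2 = 0.4343.

0.4343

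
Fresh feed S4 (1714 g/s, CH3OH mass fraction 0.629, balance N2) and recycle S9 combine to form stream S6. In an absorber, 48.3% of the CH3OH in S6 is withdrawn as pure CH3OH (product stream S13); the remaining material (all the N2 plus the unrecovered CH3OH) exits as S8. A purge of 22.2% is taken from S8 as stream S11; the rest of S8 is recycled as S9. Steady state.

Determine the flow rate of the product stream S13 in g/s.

871.1 g/s

CH3OH in S6: m_A = 1714×0.629 + (1−0.222)·(1−0.483)·m_A, so m_A = 1078.1/0.5978 = 1803.5 g/s.
Product S13 = 0.483×1803.5 = 871.11 g/s.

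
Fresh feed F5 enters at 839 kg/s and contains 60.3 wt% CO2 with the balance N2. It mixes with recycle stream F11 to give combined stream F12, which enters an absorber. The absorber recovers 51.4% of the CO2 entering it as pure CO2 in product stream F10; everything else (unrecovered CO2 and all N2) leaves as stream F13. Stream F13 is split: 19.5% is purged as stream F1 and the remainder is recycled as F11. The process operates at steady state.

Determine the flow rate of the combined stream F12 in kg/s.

N2 enters only via F5 and leaves only via the purge: 839×0.397 = 0.195×(N2 in F13), and the absorber passes all N2, so N2 in F12 = N2 in F13 = 1708.1 kg/s.
CO2 in F12: m_A = 839×0.603 + (1−0.195)·(1−0.514)·m_A, so m_A = 505.92/0.6088 = 831.05 kg/s.
F12 = 831.05 + 1708.1 = 2539.2 kg/s.

2539 kg/s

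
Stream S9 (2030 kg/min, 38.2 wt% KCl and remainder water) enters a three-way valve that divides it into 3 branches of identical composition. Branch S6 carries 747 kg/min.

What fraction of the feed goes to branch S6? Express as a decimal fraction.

Fraction to S6 = 747/2030 = 0.3680.

0.368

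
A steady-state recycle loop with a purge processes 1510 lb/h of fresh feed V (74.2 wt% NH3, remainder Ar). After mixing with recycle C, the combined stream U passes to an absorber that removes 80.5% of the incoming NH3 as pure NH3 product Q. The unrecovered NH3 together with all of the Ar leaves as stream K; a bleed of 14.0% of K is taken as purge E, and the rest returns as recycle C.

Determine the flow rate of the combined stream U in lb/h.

4129 lb/h

Ar enters only via V and leaves only via the purge: 1510×0.258 = 0.140×(Ar in K), and the absorber passes all Ar, so Ar in U = Ar in K = 2782.7 lb/h.
NH3 in U: m_A = 1510×0.742 + (1−0.140)·(1−0.805)·m_A, so m_A = 1120.4/0.8323 = 1346.2 lb/h.
U = 1346.2 + 2782.7 = 4128.9 lb/h.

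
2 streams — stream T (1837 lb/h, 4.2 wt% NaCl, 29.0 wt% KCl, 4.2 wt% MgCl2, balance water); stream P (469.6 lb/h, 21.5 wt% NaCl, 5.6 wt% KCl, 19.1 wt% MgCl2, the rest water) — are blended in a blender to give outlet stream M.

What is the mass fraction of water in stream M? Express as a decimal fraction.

0.608

Total flow out = 1837 + 469.6 = 2306.6 lb/h.
water in = 1837×0.626 + 469.6×0.538 = 1402.6 lb/h.
water mass fraction in M = 1402.6/2306.6 = 0.608.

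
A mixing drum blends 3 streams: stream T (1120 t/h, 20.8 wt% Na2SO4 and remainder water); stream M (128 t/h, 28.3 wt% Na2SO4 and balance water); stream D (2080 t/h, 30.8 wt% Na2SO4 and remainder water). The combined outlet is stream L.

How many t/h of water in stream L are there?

2418 t/h

water out = water in = 1120×0.792 + 128×0.717 + 2080×0.692 = 2418.2 t/h.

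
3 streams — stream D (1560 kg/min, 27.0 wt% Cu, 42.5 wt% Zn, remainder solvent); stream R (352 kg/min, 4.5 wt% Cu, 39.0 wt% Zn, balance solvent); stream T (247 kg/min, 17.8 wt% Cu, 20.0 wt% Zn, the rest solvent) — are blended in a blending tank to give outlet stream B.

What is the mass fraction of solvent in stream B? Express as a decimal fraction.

Total flow out = 1560 + 352 + 247 = 2159 kg/min.
solvent in = 1560×0.305 + 352×0.565 + 247×0.622 = 828.31 kg/min.
solvent mass fraction in B = 828.31/2159 = 0.384.

0.384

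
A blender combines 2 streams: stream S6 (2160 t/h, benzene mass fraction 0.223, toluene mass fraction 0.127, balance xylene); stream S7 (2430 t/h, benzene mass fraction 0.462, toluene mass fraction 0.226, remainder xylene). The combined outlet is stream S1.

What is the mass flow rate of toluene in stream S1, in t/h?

823.5 t/h

toluene out = toluene in = 2160×0.127 + 2430×0.226 = 823.5 t/h.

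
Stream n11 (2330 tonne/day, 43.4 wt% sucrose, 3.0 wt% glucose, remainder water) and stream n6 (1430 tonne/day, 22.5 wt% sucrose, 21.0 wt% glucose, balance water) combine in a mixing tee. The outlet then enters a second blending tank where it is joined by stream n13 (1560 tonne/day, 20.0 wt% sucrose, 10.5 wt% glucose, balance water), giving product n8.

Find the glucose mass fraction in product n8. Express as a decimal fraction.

0.100

Overall, product flow = 5320 tonne/day.
glucose in = 2330×0.030 + 1430×0.210 + 1560×0.105 = 534 tonne/day.
glucose fraction in n8 = 0.100.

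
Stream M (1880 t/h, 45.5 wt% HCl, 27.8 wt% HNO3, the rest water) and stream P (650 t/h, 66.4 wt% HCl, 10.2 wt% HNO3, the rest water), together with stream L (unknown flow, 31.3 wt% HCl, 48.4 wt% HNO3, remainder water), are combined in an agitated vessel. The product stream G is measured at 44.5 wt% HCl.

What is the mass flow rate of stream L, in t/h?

Let L be the unknown flow. Total out = 2530 + L.
HCl balance: 1287 + 0.313·L = 0.445·(2530 + L)
(0.313 − 0.445)·L = 0.445×2530 − 1287 = -161.15
L = -161.15 / -0.132 = 1220.8 t/h

1221 t/h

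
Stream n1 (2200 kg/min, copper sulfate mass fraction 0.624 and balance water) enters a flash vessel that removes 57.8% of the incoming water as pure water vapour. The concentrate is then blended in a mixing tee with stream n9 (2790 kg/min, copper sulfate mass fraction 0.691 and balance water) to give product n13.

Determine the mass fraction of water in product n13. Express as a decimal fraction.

Vapour removed = 0.578×0.376×2200 = 478.12 kg/min; concentrate = 1721.9 kg/min.
water reaching the mixer = 349.08 (from concentrate) + 2790×0.309 = 1211.2 kg/min.
Product flow = 1721.9 + 2790 = 4511.9 kg/min; water fraction = 0.268.

0.268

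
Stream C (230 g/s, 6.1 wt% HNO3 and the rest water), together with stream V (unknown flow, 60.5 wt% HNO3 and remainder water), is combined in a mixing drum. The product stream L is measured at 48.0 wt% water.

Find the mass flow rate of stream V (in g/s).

Let V be the unknown flow. Total out = 230 + V.
water balance: 215.97 + 0.395·V = 0.480·(230 + V)
(0.395 − 0.480)·V = 0.480×230 − 215.97 = -105.57
V = -105.57 / -0.085 = 1242 g/s

1242 g/s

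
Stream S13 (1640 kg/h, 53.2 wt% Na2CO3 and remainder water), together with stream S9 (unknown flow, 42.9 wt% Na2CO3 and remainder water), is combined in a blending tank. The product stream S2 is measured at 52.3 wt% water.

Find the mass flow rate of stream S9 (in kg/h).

1879 kg/h

Let S9 be the unknown flow. Total out = 1640 + S9.
water balance: 767.52 + 0.571·S9 = 0.523·(1640 + S9)
(0.571 − 0.523)·S9 = 0.523×1640 − 767.52 = 90.2
S9 = 90.2 / 0.048 = 1879.2 kg/h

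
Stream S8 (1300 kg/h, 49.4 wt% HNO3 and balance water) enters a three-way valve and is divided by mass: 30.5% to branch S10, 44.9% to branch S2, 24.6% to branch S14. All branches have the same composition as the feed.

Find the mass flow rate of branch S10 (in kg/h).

Branch S10 flow = 0.305×1300 = 396.5 kg/h.

396.5 kg/h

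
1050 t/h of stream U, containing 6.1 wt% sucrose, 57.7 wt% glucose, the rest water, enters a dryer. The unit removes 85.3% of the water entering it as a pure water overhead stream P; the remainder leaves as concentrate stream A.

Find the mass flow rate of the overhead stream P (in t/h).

water entering = 1050×0.362 = 380.1 t/h; overhead removed = 0.853×380.1 = 324.23 t/h.

324.2 t/h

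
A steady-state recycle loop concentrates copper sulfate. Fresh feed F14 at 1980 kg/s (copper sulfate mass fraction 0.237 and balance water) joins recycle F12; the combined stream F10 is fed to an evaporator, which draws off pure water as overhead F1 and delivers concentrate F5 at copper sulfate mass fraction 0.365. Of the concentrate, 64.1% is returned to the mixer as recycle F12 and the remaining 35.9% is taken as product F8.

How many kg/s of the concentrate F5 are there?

3581 kg/s

Overall copper sulfate balance (none leaves overhead): copper sulfate in fresh feed = copper sulfate in product, i.e. 1980×0.237 = (1−0.641)·F5·0.365.
F5 = 469.26/(0.365×0.359) = 3581.2 kg/s.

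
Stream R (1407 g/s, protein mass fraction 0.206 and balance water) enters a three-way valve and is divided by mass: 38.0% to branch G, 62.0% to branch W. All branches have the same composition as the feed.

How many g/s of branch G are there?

Branch G flow = 0.380×1407 = 534.66 g/s.

534.7 g/s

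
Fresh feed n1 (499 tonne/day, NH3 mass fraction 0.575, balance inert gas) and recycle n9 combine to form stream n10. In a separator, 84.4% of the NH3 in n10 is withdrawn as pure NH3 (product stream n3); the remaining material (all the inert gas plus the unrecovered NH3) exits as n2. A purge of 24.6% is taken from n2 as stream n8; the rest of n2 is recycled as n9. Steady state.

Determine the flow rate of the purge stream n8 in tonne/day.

inert gas enters only via n1 and leaves only via the purge: 499×0.425 = 0.246×(inert gas in n2), and the separator passes all inert gas, so inert gas in n10 = inert gas in n2 = 862.09 tonne/day.
NH3 in n10: m_A = 499×0.575 + (1−0.246)·(1−0.844)·m_A, so m_A = 286.92/0.8824 = 325.17 tonne/day.
n2 = (1−0.844)×325.17 + 862.09 = 912.82 tonne/day.
Purge n8 = 0.246×912.82 = 224.55 tonne/day.

224.6 tonne/day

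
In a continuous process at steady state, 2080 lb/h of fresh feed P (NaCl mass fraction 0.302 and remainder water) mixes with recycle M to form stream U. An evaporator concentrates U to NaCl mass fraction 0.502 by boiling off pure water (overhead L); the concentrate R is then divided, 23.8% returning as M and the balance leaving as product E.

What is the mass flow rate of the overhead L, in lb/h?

Overall NaCl balance (none leaves overhead): NaCl in fresh feed = NaCl in product, i.e. 2080×0.302 = (1−0.238)·R·0.502.
R = 628.16/(0.502×0.762) = 1642.1 lb/h.
Recycle M = 0.238×1642.1 = 390.83 lb/h.
Combined feed U = 2080 + 390.83 = 2470.8 lb/h.
Overhead L = U − R = 2470.8 − 1642.1 = 828.69 lb/h.

828.7 lb/h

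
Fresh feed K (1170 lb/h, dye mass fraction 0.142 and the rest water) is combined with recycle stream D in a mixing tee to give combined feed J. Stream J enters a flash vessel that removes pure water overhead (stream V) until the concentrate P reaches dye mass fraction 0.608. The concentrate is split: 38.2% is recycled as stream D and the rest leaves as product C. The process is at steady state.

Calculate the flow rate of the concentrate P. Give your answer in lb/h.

Overall dye balance (none leaves overhead): dye in fresh feed = dye in product, i.e. 1170×0.142 = (1−0.382)·P·0.608.
P = 166.14/(0.608×0.618) = 442.16 lb/h.

442.2 lb/h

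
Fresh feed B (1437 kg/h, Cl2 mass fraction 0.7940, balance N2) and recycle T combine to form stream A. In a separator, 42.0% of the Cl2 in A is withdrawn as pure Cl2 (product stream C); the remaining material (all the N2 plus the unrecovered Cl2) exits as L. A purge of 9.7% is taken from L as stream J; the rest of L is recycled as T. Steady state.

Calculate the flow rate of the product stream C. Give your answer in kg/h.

Cl2 in A: m_A = 1437×0.794 + (1−0.097)·(1−0.420)·m_A, so m_A = 1141/0.4763 = 2395.7 kg/h.
Product C = 0.420×2395.7 = 1006.2 kg/h.

1006 kg/h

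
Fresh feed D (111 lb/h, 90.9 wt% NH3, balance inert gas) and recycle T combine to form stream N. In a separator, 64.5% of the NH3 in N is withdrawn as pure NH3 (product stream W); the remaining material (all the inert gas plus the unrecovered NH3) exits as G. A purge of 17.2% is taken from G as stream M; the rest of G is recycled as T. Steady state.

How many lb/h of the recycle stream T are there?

90.63 lb/h

inert gas enters only via D and leaves only via the purge: 111×0.091 = 0.172×(inert gas in G), and the separator passes all inert gas, so inert gas in N = inert gas in G = 58.727 lb/h.
NH3 in N: m_A = 111×0.909 + (1−0.172)·(1−0.645)·m_A, so m_A = 100.9/0.7061 = 142.9 lb/h.
G = (1−0.645)×142.9 + 58.727 = 109.46 lb/h.
Recycle T = (1−0.172)×109.46 = 90.631 lb/h.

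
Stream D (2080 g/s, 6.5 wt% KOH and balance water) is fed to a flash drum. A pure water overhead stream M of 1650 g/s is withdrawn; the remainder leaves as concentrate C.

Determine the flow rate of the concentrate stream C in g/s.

430 g/s

Concentrate = 2080 − 1650 = 430 g/s.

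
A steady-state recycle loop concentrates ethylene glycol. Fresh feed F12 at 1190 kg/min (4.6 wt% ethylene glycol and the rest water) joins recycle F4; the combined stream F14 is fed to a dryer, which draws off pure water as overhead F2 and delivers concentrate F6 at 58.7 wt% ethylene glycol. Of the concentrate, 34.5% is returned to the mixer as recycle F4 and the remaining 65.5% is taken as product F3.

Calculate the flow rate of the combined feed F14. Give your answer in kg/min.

Overall ethylene glycol balance (none leaves overhead): ethylene glycol in fresh feed = ethylene glycol in product, i.e. 1190×0.046 = (1−0.345)·F6·0.587.
F6 = 54.74/(0.587×0.655) = 142.37 kg/min.
Recycle F4 = 0.345×142.37 = 49.118 kg/min.
Combined feed F14 = 1190 + 49.118 = 1239.1 kg/min.

1239 kg/min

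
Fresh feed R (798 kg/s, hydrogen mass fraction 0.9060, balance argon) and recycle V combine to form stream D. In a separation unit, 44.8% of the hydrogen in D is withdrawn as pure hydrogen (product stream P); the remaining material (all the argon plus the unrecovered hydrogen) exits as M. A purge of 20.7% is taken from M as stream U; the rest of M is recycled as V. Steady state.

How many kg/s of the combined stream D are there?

argon enters only via R and leaves only via the purge: 798×0.094 = 0.207×(argon in M), and the separation unit passes all argon, so argon in D = argon in M = 362.38 kg/s.
hydrogen in D: m_A = 798×0.906 + (1−0.207)·(1−0.448)·m_A, so m_A = 722.99/0.5623 = 1285.9 kg/s.
D = 1285.9 + 362.38 = 1648.2 kg/s.

1648 kg/s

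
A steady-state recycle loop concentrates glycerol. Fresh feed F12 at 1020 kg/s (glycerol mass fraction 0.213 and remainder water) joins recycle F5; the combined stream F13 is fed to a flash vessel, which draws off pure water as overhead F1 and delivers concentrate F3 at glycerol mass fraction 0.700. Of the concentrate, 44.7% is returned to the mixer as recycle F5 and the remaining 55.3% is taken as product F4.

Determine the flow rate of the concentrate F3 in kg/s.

561.3 kg/s

Overall glycerol balance (none leaves overhead): glycerol in fresh feed = glycerol in product, i.e. 1020×0.213 = (1−0.447)·F3·0.700.
F3 = 217.26/(0.700×0.553) = 561.25 kg/s.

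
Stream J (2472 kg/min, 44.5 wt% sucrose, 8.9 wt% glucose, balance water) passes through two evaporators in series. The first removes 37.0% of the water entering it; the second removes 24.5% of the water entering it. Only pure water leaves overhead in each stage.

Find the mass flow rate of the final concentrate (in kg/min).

1868 kg/min

water in feed = 2472×0.466 = 1152 kg/min.
After stage 1: water left = (1−0.370)×1152 = 725.73; stream total = 2045.8 kg/min.
After stage 2: water left = (1−0.245)×725.73 = 547.93; final concentrate = 1868 kg/min.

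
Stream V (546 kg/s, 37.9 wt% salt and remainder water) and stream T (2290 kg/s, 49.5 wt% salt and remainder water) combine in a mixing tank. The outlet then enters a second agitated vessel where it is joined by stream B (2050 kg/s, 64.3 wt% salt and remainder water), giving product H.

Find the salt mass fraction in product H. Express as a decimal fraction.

Overall, product flow = 4886 kg/s.
salt in = 546×0.379 + 2290×0.495 + 2050×0.643 = 2658.6 kg/s.
salt fraction in H = 0.5441.

0.5441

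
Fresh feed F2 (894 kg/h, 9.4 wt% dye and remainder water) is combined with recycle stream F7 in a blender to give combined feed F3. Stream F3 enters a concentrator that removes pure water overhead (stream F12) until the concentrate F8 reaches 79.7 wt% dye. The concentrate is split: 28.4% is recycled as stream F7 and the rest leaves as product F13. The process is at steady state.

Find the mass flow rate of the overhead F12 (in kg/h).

788.6 kg/h

Overall dye balance (none leaves overhead): dye in fresh feed = dye in product, i.e. 894×0.094 = (1−0.284)·F8·0.797.
F8 = 84.036/(0.797×0.716) = 147.26 kg/h.
Recycle F7 = 0.284×147.26 = 41.823 kg/h.
Combined feed F3 = 894 + 41.823 = 935.82 kg/h.
Overhead F12 = F3 − F8 = 935.82 − 147.26 = 788.56 kg/h.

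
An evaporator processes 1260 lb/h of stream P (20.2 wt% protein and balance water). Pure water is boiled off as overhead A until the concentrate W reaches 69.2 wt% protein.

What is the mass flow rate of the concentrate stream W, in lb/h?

protein is conserved: 1260×0.202 = 254.52 lb/h all reports to the concentrate.
Concentrate = 254.52/(target fraction) = 367.8 lb/h.

367.8 lb/h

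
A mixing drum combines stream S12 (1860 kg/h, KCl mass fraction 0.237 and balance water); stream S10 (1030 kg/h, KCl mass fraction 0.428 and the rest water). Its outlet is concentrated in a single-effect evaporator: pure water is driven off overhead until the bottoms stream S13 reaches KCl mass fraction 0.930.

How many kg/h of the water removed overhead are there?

KCl entering = 1860×0.237 + 1030×0.428 = 881.66 kg/h.
All KCl reports to S13, so S13 = 881.66/0.930 = 948.02 kg/h.
Total feed = 2890 kg/h; overhead = 2890 − 948.02 = 1942 kg/h.

1942 kg/h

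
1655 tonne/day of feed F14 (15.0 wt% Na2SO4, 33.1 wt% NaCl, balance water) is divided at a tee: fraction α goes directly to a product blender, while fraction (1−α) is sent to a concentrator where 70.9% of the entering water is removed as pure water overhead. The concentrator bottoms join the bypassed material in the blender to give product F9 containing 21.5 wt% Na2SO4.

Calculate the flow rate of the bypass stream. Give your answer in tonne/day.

All 1655×0.150 = 248.25 tonne/day of Na2SO4 reaches F9, so F9 = 248.25/0.215 = 1154.7 tonne/day and vapour = 500.35 tonne/day.
The evaporator receives (1−α)·1655 of feed at 0.519 water and removes 0.709 of that water:
0.709×0.519×(1−α)×1655 = 500.35
(1−α) = 500.35/608.99 = 0.8216;  α = 0.1784.
Bypass flow = 0.1784×1655 = 295.25 tonne/day.

295.2 tonne/day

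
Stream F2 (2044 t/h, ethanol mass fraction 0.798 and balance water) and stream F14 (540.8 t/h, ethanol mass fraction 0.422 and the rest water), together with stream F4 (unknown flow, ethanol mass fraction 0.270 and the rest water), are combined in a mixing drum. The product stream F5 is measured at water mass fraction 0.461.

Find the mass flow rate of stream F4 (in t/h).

1733 t/h

Let F4 be the unknown flow. Total out = 2584.8 + F4.
water balance: 725.47 + 0.730·F4 = 0.461·(2584.8 + F4)
(0.730 − 0.461)·F4 = 0.461×2584.8 − 725.47 = 466.12
F4 = 466.12 / 0.269 = 1732.8 t/h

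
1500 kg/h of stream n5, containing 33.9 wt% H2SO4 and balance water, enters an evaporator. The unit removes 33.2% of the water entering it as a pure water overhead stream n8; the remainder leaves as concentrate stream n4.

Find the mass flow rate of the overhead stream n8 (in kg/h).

water entering = 1500×0.661 = 991.5 kg/h; overhead removed = 0.332×991.5 = 329.18 kg/h.

329.2 kg/h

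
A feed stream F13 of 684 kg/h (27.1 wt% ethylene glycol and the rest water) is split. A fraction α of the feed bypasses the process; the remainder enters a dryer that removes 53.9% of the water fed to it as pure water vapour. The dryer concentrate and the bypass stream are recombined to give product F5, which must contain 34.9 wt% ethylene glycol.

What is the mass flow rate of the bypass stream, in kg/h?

All 684×0.271 = 185.36 kg/h of ethylene glycol reaches F5, so F5 = 185.36/0.349 = 531.13 kg/h and vapour = 152.87 kg/h.
The evaporator receives (1−α)·684 of feed at 0.729 water and removes 0.539 of that water:
0.539×0.729×(1−α)×684 = 152.87
(1−α) = 152.87/268.76 = 0.5688;  α = 0.4312.
Bypass flow = 0.4312×684 = 294.95 kg/h.

294.9 kg/h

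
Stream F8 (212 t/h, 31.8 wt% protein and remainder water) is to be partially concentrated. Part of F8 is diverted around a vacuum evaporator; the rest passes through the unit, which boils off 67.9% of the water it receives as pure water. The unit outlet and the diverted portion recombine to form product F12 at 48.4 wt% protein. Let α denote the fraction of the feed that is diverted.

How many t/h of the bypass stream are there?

All 212×0.318 = 67.416 t/h of protein reaches F12, so F12 = 67.416/0.484 = 139.29 t/h and vapour = 72.711 t/h.
The evaporator receives (1−α)·212 of feed at 0.682 water and removes 0.679 of that water:
0.679×0.682×(1−α)×212 = 72.711
(1−α) = 72.711/98.173 = 0.7406;  α = 0.2594.
Bypass flow = 0.2594×212 = 54.984 t/h.

54.98 t/h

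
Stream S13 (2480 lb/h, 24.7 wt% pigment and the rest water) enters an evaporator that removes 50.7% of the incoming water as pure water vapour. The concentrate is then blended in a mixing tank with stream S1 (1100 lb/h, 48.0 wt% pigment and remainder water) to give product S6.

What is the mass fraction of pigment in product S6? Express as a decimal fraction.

0.433

Vapour removed = 0.507×0.753×2480 = 946.79 lb/h; concentrate = 1533.2 lb/h.
pigment reaching the mixer = 612.56 (from concentrate) + 1100×0.480 = 1140.6 lb/h.
Product flow = 1533.2 + 1100 = 2633.2 lb/h; pigment fraction = 0.433.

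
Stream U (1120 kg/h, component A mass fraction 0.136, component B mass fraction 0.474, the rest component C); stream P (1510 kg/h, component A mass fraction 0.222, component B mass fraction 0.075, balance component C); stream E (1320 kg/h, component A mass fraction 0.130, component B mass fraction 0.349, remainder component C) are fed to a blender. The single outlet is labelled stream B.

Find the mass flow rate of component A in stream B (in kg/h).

659.1 kg/h

component A out = component A in = 1120×0.136 + 1510×0.222 + 1320×0.130 = 659.14 kg/h.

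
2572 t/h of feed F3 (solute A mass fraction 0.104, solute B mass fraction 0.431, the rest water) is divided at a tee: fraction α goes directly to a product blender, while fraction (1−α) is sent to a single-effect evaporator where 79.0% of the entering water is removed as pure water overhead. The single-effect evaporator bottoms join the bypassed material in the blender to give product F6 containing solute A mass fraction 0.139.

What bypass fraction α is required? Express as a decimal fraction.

0.315

All 2572×0.104 = 267.49 t/h of solute A reaches F6, so F6 = 267.49/0.139 = 1924.4 t/h and vapour = 647.63 t/h.
The evaporator receives (1−α)·2572 of feed at 0.465 water and removes 0.790 of that water:
0.790×0.465×(1−α)×2572 = 647.63
(1−α) = 647.63/944.82 = 0.6854;  α = 0.3146.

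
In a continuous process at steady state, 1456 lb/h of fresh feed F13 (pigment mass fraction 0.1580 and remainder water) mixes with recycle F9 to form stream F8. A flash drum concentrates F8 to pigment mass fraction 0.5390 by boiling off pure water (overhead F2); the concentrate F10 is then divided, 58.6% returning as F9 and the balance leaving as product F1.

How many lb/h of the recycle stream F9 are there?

Overall pigment balance (none leaves overhead): pigment in fresh feed = pigment in product, i.e. 1456×0.158 = (1−0.586)·F10·0.539.
F10 = 230.05/(0.539×0.414) = 1030.9 lb/h.
Recycle F9 = 0.586×1030.9 = 604.13 lb/h.

604.1 lb/h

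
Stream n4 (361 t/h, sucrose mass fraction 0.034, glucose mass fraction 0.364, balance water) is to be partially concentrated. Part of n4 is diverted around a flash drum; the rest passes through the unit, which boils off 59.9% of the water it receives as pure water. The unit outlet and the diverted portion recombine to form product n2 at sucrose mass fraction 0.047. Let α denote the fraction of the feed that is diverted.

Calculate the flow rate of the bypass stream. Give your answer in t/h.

84.1 t/h

All 361×0.034 = 12.274 t/h of sucrose reaches n2, so n2 = 12.274/0.047 = 261.15 t/h and vapour = 99.851 t/h.
The evaporator receives (1−α)·361 of feed at 0.602 water and removes 0.599 of that water:
0.599×0.602×(1−α)×361 = 99.851
(1−α) = 99.851/130.18 = 0.7670;  α = 0.2330.
Bypass flow = 0.2330×361 = 84.096 t/h.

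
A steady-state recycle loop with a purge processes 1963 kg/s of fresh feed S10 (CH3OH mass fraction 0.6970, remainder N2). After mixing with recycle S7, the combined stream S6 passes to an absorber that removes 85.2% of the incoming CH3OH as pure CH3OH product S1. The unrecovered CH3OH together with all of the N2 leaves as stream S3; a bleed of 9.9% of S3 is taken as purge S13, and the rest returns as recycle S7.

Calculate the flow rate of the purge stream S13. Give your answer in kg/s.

N2 enters only via S10 and leaves only via the purge: 1963×0.303 = 0.099×(N2 in S3), and the absorber passes all N2, so N2 in S6 = N2 in S3 = 6008 kg/s.
CH3OH in S6: m_A = 1963×0.697 + (1−0.099)·(1−0.852)·m_A, so m_A = 1368.2/0.8667 = 1578.7 kg/s.
S3 = (1−0.852)×1578.7 + 6008 = 6241.6 kg/s.
Purge S13 = 0.099×6241.6 = 617.92 kg/s.

617.9 kg/s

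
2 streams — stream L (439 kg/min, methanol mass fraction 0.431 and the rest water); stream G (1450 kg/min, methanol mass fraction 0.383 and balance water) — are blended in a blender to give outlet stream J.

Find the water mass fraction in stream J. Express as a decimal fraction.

0.606

Total flow out = 439 + 1450 = 1889 kg/min.
water in = 439×0.569 + 1450×0.617 = 1144.4 kg/min.
water mass fraction in J = 1144.4/1889 = 0.606.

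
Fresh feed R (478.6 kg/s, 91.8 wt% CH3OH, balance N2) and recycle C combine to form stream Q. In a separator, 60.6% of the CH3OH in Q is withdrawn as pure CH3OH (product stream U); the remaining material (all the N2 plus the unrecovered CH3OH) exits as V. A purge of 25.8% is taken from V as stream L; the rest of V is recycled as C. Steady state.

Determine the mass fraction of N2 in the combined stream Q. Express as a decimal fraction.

0.1968

N2 enters only via R and leaves only via the purge: 478.6×0.082 = 0.258×(N2 in V), and the separator passes all N2, so N2 in Q = N2 in V = 152.11 kg/s.
CH3OH in Q: m_A = 478.6×0.918 + (1−0.258)·(1−0.606)·m_A, so m_A = 439.35/0.7077 = 620.86 kg/s.
Q = 620.86 + 152.11 = 772.98 kg/s.
N2 fraction in Q = 152.11/772.98 = 0.1968.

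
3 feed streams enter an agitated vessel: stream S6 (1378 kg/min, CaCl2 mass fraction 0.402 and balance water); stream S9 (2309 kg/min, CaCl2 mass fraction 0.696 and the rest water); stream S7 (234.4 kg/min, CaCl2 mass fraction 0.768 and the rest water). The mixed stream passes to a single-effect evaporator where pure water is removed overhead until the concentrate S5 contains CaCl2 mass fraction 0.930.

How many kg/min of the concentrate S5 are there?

2517 kg/min

CaCl2 entering = 1378×0.402 + 2309×0.696 + 234.4×0.768 = 2341 kg/min.
All CaCl2 reports to S5, so S5 = 2341/0.930 = 2517.2 kg/min.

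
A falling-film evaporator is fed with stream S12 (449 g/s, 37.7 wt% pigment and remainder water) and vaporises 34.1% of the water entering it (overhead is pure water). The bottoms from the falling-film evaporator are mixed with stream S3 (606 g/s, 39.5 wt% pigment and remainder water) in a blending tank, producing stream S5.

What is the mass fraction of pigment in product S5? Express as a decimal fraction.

Vapour removed = 0.341×0.623×449 = 95.387 g/s; concentrate = 353.61 g/s.
pigment reaching the mixer = 169.27 (from concentrate) + 606×0.395 = 408.64 g/s.
Product flow = 353.61 + 606 = 959.61 g/s; pigment fraction = 0.426.

0.426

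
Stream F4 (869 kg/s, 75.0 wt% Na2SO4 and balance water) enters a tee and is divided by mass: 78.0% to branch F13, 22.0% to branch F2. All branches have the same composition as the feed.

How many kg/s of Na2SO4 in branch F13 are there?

Branch F13 total = 0.780×869 = 677.82 kg/s.
Na2SO4 in F13 = 0.750×677.82 = 508.37 kg/s.

508.4 kg/s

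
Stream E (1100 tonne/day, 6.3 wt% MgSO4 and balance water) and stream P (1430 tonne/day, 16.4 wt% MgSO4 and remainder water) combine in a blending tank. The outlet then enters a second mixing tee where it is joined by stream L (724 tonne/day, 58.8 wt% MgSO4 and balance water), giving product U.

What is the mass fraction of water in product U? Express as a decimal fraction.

Overall, product flow = 3254 tonne/day.
water in = 1100×0.937 + 1430×0.836 + 724×0.412 = 2524.5 tonne/day.
water fraction in U = 0.776.

0.776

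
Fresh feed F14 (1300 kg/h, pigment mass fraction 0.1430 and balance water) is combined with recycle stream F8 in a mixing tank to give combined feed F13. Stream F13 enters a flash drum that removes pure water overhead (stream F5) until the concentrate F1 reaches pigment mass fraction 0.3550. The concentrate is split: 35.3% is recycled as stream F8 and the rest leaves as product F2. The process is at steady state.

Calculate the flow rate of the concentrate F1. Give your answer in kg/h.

809.4 kg/h

Overall pigment balance (none leaves overhead): pigment in fresh feed = pigment in product, i.e. 1300×0.143 = (1−0.353)·F1·0.355.
F1 = 185.9/(0.355×0.647) = 809.37 kg/h.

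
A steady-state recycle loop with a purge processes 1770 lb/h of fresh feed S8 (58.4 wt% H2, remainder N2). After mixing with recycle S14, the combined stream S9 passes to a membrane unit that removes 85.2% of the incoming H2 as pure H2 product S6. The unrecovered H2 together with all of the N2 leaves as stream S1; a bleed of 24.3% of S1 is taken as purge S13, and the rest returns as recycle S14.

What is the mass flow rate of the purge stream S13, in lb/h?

778.2 lb/h

N2 enters only via S8 and leaves only via the purge: 1770×0.416 = 0.243×(N2 in S1), and the membrane unit passes all N2, so N2 in S9 = N2 in S1 = 3030.1 lb/h.
H2 in S9: m_A = 1770×0.584 + (1−0.243)·(1−0.852)·m_A, so m_A = 1033.7/0.8880 = 1164.1 lb/h.
S1 = (1−0.852)×1164.1 + 3030.1 = 3202.4 lb/h.
Purge S13 = 0.243×3202.4 = 778.19 lb/h.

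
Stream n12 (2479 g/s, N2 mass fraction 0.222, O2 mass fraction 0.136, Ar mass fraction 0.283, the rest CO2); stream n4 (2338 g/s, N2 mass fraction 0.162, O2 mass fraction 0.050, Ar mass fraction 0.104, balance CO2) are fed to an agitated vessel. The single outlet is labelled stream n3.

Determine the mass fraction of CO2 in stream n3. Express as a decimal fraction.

Total flow out = 2479 + 2338 = 4817 g/s.
CO2 in = 2479×0.359 + 2338×0.684 = 2489.2 g/s.
CO2 mass fraction in n3 = 2489.2/4817 = 0.517.

0.517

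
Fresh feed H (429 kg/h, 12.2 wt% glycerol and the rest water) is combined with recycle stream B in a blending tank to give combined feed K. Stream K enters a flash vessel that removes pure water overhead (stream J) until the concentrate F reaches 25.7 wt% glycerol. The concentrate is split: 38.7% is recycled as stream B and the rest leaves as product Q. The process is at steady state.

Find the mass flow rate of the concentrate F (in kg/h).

332.2 kg/h

Overall glycerol balance (none leaves overhead): glycerol in fresh feed = glycerol in product, i.e. 429×0.122 = (1−0.387)·F·0.257.
F = 52.338/(0.257×0.613) = 332.22 kg/h.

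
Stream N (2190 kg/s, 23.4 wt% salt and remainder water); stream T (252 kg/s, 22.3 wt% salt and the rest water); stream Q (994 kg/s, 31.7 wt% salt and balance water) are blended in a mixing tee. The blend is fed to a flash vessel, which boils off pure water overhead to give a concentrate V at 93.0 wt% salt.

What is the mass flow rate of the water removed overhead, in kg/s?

2486 kg/s

salt entering = 2190×0.234 + 252×0.223 + 994×0.317 = 883.75 kg/s.
All salt reports to V, so V = 883.75/0.930 = 950.27 kg/s.
Total feed = 3436 kg/s; overhead = 3436 − 950.27 = 2485.7 kg/s.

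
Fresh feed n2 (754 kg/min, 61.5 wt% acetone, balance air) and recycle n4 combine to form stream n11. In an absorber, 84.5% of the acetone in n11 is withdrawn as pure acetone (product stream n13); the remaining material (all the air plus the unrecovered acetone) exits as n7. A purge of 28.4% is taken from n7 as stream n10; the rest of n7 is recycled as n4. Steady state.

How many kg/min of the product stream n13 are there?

acetone in n11: m_A = 754×0.615 + (1−0.284)·(1−0.845)·m_A, so m_A = 463.71/0.8890 = 521.6 kg/min.
Product n13 = 0.845×521.6 = 440.75 kg/min.

440.7 kg/min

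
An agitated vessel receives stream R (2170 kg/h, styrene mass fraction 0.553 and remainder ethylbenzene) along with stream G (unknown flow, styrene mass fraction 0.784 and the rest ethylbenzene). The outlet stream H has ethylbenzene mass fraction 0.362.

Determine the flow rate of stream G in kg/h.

Let G be the unknown flow. Total out = 2170 + G.
ethylbenzene balance: 969.99 + 0.216·G = 0.362·(2170 + G)
(0.216 − 0.362)·G = 0.362×2170 − 969.99 = -184.45
G = -184.45 / -0.146 = 1263.4 kg/h

1263 kg/h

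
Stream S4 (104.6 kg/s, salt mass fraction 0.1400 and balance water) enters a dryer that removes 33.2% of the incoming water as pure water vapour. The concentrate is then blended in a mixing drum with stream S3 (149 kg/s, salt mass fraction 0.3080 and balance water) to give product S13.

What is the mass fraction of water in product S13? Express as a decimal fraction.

0.7294

Vapour removed = 0.332×0.860×104.6 = 29.865 kg/s; concentrate = 74.735 kg/s.
water reaching the mixer = 60.091 (from concentrate) + 149×0.692 = 163.2 kg/s.
Product flow = 74.735 + 149 = 223.73 kg/s; water fraction = 0.7294.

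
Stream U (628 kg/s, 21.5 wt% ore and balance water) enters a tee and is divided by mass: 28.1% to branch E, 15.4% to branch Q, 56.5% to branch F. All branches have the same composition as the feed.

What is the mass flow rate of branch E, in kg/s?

176.5 kg/s

Branch E flow = 0.281×628 = 176.47 kg/s.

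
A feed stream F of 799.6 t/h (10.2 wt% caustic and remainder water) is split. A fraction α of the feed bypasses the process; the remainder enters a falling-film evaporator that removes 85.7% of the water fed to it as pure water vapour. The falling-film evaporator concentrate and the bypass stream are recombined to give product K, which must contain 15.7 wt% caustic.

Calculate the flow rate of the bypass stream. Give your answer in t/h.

All 799.6×0.102 = 81.559 t/h of caustic reaches K, so K = 81.559/0.157 = 519.49 t/h and vapour = 280.11 t/h.
The evaporator receives (1−α)·799.6 of feed at 0.898 water and removes 0.857 of that water:
0.857×0.898×(1−α)×799.6 = 280.11
(1−α) = 280.11/615.36 = 0.4552;  α = 0.5448.
Bypass flow = 0.5448×799.6 = 435.62 t/h.

435.6 t/h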